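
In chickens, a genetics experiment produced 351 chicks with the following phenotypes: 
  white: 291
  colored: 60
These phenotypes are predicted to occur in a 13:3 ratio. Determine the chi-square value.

0.632

Expected counts for N = 351 under a 13:3 ratio (total parts = 16):
  white: 351 × 13/16 = 285.1875
  colored: 351 × 3/16 = 65.8125
χ² = Σ (O − E)² / E
  white: (291 − 285.1875)² / 285.1875 = 0.1185
  colored: (60 − 65.8125)² / 65.8125 = 0.5134
χ² = 0.1185 + 0.5134 = 0.6319 ≈ 0.632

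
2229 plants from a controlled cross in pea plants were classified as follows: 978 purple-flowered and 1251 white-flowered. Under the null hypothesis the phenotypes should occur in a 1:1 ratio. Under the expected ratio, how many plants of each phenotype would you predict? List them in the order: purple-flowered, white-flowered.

1114.5, 1114.5

Total ratio parts = 2. Expected numbers out of 2229:
  purple-flowered: 2229 × 1/2 = 1114.5
  white-flowered: 2229 × 1/2 = 1114.5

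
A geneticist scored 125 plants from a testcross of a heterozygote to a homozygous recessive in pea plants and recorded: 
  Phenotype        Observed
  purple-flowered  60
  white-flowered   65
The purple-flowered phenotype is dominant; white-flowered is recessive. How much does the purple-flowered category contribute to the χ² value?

A testcross of a heterozygote (Aa × aa) gives a 1:1 phenotypic ratio.
The 1:1 ratio has 2 parts, so with N = 125 the expected counts are:
  purple-flowered: 125 × 1/2 = 62.5
  white-flowered: 125 × 1/2 = 62.5
Contribution of purple-flowered: (60 − 62.5)² / 62.5 = 0.1000

0.100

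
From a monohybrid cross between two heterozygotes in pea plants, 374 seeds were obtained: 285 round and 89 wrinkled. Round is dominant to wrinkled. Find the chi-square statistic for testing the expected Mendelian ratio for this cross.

For a monohybrid cross between heterozygotes with complete dominance, the expected phenotypic ratio is 3:1.
Total ratio parts = 4. Expected numbers out of 374:
  round: 374 × 3/4 = 280.5
  wrinkled: 374 × 1/4 = 93.5
χ² = Σ (O − E)² / E
  round: (285 − 280.5)² / 280.5 = 0.0722
  wrinkled: (89 − 93.5)² / 93.5 = 0.2166
χ² = 0.0722 + 0.2166 = 0.2888 ≈ 0.289

0.289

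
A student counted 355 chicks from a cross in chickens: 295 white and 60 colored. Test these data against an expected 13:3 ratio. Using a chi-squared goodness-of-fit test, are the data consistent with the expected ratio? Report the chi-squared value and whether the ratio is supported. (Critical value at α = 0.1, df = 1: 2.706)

The 13:3 ratio has 16 parts, so with N = 355 the expected counts are:
  white: 355 × 13/16 = 288.4375
  colored: 355 × 3/16 = 66.5625
χ² = Σ (O − E)² / E
  white: (295 − 288.4375)² / 288.4375 = 0.1493
  colored: (60 − 66.5625)² / 66.5625 = 0.6470
χ² = 0.1493 + 0.6470 = 0.7963 ≈ 0.796
Degrees of freedom = 2 − 1 = 1; critical value at α = 0.1 is 2.706.
Since 0.796 < 2.706, we fail to reject the null hypothesis — the data are consistent with the 13:3 ratio.

0.796; consistent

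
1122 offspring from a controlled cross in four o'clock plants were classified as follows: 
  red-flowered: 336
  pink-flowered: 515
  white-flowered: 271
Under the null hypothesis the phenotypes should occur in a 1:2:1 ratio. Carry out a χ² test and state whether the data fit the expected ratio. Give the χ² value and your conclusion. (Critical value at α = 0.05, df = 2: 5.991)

The 1:2:1 ratio has 4 parts, so with N = 1122 the expected counts are:
  red-flowered: 1122 × 1/4 = 280.5
  pink-flowered: 1122 × 2/4 = 561
  white-flowered: 1122 × 1/4 = 280.5
χ² = Σ (O − E)² / E
  red-flowered: (336 − 280.5)² / 280.5 = 10.9813
  pink-flowered: (515 − 561)² / 561 = 3.7718
  white-flowered: (271 − 280.5)² / 280.5 = 0.3217
χ² = 10.9813 + 3.7718 + 0.3217 = 15.0748 ≈ 15.075
Degrees of freedom = 3 − 1 = 2; critical value at α = 0.05 is 5.991.
Since 15.075 > 5.991, we reject the null hypothesis — the data do not fit the 1:2:1 ratio.

15.075; not consistent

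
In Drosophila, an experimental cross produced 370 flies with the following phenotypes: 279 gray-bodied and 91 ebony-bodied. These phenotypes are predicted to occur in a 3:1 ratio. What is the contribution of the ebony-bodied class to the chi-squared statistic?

0.024

Total ratio parts = 4. Expected numbers out of 370:
  gray-bodied: 370 × 3/4 = 277.5
  ebony-bodied: 370 × 1/4 = 92.5
Contribution of ebony-bodied: (91 − 92.5)² / 92.5 = 0.0243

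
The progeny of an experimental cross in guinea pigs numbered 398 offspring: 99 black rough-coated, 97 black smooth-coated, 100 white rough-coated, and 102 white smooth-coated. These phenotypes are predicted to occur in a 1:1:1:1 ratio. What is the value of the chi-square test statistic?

0.131

Total ratio parts = 4. Expected numbers out of 398:
  black rough-coated: 398 × 1/4 = 99.5
  black smooth-coated: 398 × 1/4 = 99.5
  white rough-coated: 398 × 1/4 = 99.5
  white smooth-coated: 398 × 1/4 = 99.5
χ² = Σ (O − E)² / E
  black rough-coated: (99 − 99.5)² / 99.5 = 0.0025
  black smooth-coated: (97 − 99.5)² / 99.5 = 0.0628
  white rough-coated: (100 − 99.5)² / 99.5 = 0.0025
  white smooth-coated: (102 − 99.5)² / 99.5 = 0.0628
χ² = 0.0025 + 0.0628 + 0.0025 + 0.0628 = 0.1306 ≈ 0.131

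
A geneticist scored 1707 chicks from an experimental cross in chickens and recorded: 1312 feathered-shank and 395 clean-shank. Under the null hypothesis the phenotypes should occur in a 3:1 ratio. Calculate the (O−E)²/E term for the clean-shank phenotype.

2.362

Total ratio parts = 4. Expected numbers out of 1707:
  feathered-shank: 1707 × 3/4 = 1280.25
  clean-shank: 1707 × 1/4 = 426.75
Contribution of clean-shank: (395 − 426.75)² / 426.75 = 2.3622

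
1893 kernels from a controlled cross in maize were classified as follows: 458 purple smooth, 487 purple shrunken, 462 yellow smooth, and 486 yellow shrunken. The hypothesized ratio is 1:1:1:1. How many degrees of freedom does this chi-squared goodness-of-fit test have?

3

A goodness-of-fit test with 4 phenotype classes has df = 4 − 1 = 3.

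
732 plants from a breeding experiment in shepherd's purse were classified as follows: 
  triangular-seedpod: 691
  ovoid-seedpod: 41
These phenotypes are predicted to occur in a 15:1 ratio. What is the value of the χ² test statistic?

0.526

Total ratio parts = 16. Expected numbers out of 732:
  triangular-seedpod: 732 × 15/16 = 686.25
  ovoid-seedpod: 732 × 1/16 = 45.75
χ² = Σ (O − E)² / E
  triangular-seedpod: (691 − 686.25)² / 686.25 = 0.0329
  ovoid-seedpod: (41 − 45.75)² / 45.75 = 0.4932
χ² = 0.0329 + 0.4932 = 0.5261 ≈ 0.526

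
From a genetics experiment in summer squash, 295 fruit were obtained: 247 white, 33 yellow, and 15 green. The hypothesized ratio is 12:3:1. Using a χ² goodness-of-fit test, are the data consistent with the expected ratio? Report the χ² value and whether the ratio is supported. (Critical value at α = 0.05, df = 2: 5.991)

Total ratio parts = 16. Expected numbers out of 295:
  white: 295 × 12/16 = 221.25
  yellow: 295 × 3/16 = 55.3125
  green: 295 × 1/16 = 18.4375
χ² = Σ (O − E)² / E
  white: (247 − 221.25)² / 221.25 = 2.9969
  yellow: (33 − 55.3125)² / 55.3125 = 9.0006
  green: (15 − 18.4375)² / 18.4375 = 0.6409
χ² = 2.9969 + 9.0006 + 0.6409 = 12.6384 ≈ 12.638
Degrees of freedom = 3 − 1 = 2; critical value at α = 0.05 is 5.991.
Since 12.638 > 5.991, we reject the null hypothesis — the data do not fit the 12:3:1 ratio.

12.638; not consistent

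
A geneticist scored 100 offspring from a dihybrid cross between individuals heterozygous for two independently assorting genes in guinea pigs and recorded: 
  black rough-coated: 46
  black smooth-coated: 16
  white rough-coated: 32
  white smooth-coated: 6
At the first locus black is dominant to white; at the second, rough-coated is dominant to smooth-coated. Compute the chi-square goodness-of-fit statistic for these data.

A dihybrid F₂ with independent assortment and complete dominance at both loci gives a 9:3:3:1 phenotypic ratio.
The 9:3:3:1 ratio has 16 parts, so with N = 100 the expected counts are:
  black rough-coated: 100 × 9/16 = 56.25
  black smooth-coated: 100 × 3/16 = 18.75
  white rough-coated: 100 × 3/16 = 18.75
  white smooth-coated: 100 × 1/16 = 6.25
χ² = Σ (O − E)² / E
  black rough-coated: (46 − 56.25)² / 56.25 = 1.8678
  black smooth-coated: (16 − 18.75)² / 18.75 = 0.4033
  white rough-coated: (32 − 18.75)² / 18.75 = 9.3633
  white smooth-coated: (6 − 6.25)² / 6.25 = 0.0100
χ² = 1.8678 + 0.4033 + 9.3633 + 0.0100 = 11.6444 ≈ 11.644

11.644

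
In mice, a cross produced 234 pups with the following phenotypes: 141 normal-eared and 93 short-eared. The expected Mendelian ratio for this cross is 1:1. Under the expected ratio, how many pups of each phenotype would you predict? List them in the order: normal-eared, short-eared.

The 1:1 ratio has 2 parts, so with N = 234 the expected counts are:
  normal-eared: 234 × 1/2 = 117
  short-eared: 234 × 1/2 = 117

117, 117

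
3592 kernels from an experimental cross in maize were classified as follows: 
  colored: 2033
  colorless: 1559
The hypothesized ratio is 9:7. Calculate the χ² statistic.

The 9:7 ratio has 16 parts, so with N = 3592 the expected counts are:
  colored: 3592 × 9/16 = 2020.5
  colorless: 3592 × 7/16 = 1571.5
χ² = Σ (O − E)² / E
  colored: (2033 − 2020.5)² / 2020.5 = 0.0773
  colorless: (1559 − 1571.5)² / 1571.5 = 0.0994
χ² = 0.0773 + 0.0994 = 0.1767 ≈ 0.177

0.177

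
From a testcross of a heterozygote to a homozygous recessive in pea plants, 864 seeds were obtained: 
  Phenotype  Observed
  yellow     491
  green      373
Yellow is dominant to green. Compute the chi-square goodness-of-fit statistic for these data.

A testcross of a heterozygote (Aa × aa) gives a 1:1 phenotypic ratio.
Expected counts for N = 864 under a 1:1 ratio (total parts = 2):
  yellow: 864 × 1/2 = 432
  green: 864 × 1/2 = 432
χ² = Σ (O − E)² / E
  yellow: (491 − 432)² / 432 = 8.0579
  green: (373 − 432)² / 432 = 8.0579
χ² = 8.0579 + 8.0579 = 16.1158 ≈ 16.116

16.116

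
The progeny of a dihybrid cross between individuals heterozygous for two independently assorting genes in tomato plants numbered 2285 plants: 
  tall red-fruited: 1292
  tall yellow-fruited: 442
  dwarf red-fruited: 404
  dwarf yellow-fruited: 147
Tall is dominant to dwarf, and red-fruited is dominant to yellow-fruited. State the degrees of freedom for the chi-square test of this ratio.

A dihybrid F₂ with independent assortment and complete dominance at both loci gives a 9:3:3:1 phenotypic ratio.
A goodness-of-fit test with 4 phenotype classes has df = 4 − 1 = 3.

3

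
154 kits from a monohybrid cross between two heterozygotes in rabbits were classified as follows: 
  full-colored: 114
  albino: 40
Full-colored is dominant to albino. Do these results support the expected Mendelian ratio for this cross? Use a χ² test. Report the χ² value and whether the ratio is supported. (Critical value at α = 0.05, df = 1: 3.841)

0.078; consistent

For a monohybrid cross between heterozygotes with complete dominance, the expected phenotypic ratio is 3:1.
Under the 3:1 hypothesis (Σ ratio = 4, N = 154):
  full-colored: 154 × 3/4 = 115.5
  albino: 154 × 1/4 = 38.5
χ² = Σ (O − E)² / E
  full-colored: (114 − 115.5)² / 115.5 = 0.0195
  albino: (40 − 38.5)² / 38.5 = 0.0584
χ² = 0.0195 + 0.0584 = 0.0779 ≈ 0.078
Degrees of freedom = 2 − 1 = 1; critical value at α = 0.05 is 3.841.
Since 0.078 < 3.841, we fail to reject the null hypothesis — the data are consistent with the 3:1 ratio.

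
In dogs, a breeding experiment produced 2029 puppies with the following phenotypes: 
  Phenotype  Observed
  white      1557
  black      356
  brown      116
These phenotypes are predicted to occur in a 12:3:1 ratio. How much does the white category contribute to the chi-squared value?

The 12:3:1 ratio has 16 parts, so with N = 2029 the expected counts are:
  white: 2029 × 12/16 = 1521.75
  black: 2029 × 3/16 = 380.4375
  brown: 2029 × 1/16 = 126.8125
Contribution of white: (1557 − 1521.75)² / 1521.75 = 0.8165

0.817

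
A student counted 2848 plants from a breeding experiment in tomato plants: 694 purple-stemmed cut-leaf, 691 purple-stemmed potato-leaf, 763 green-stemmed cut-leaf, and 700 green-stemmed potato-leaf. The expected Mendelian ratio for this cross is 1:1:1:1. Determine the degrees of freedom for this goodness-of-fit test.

A goodness-of-fit test with 4 phenotype classes has df = 4 − 1 = 3.

3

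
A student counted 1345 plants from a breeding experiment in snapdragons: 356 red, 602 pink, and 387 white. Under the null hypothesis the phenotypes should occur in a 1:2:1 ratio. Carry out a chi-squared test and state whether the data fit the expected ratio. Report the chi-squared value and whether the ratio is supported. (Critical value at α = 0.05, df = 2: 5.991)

16.210; not consistent

Under the 1:2:1 hypothesis (Σ ratio = 4, N = 1345):
  red: 1345 × 1/4 = 336.25
  pink: 1345 × 2/4 = 672.5
  white: 1345 × 1/4 = 336.25
χ² = Σ (O − E)² / E
  red: (356 − 336.25)² / 336.25 = 1.1600
  pink: (602 − 672.5)² / 672.5 = 7.3907
  white: (387 − 336.25)² / 336.25 = 7.6597
χ² = 1.1600 + 7.3907 + 7.6597 = 16.2104 ≈ 16.210
Degrees of freedom = 3 − 1 = 2; critical value at α = 0.05 is 5.991.
Since 16.210 > 5.991, we reject the null hypothesis — the data do not fit the 1:2:1 ratio.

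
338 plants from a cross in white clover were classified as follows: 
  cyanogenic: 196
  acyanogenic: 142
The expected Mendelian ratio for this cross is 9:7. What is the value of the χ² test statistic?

The 9:7 ratio has 16 parts, so with N = 338 the expected counts are:
  cyanogenic: 338 × 9/16 = 190.125
  acyanogenic: 338 × 7/16 = 147.875
χ² = Σ (O − E)² / E
  cyanogenic: (196 − 190.125)² / 190.125 = 0.1815
  acyanogenic: (142 − 147.875)² / 147.875 = 0.2334
χ² = 0.1815 + 0.2334 = 0.4149 ≈ 0.415

0.415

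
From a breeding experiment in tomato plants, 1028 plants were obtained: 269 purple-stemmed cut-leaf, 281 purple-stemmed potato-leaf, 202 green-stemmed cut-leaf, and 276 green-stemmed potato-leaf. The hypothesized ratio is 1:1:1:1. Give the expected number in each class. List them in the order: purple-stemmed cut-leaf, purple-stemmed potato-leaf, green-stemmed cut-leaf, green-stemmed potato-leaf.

Expected counts for N = 1028 under a 1:1:1:1 ratio (total parts = 4):
  purple-stemmed cut-leaf: 1028 × 1/4 = 257
  purple-stemmed potato-leaf: 1028 × 1/4 = 257
  green-stemmed cut-leaf: 1028 × 1/4 = 257
  green-stemmed potato-leaf: 1028 × 1/4 = 257

257, 257, 257, 257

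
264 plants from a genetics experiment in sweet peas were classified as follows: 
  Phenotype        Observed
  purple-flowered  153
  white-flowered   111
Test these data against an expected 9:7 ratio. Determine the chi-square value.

Under the 9:7 hypothesis (Σ ratio = 16, N = 264):
  purple-flowered: 264 × 9/16 = 148.5
  white-flowered: 264 × 7/16 = 115.5
χ² = Σ (O − E)² / E
  purple-flowered: (153 − 148.5)² / 148.5 = 0.1364
  white-flowered: (111 − 115.5)² / 115.5 = 0.1753
χ² = 0.1364 + 0.1753 = 0.3117 ≈ 0.312

0.312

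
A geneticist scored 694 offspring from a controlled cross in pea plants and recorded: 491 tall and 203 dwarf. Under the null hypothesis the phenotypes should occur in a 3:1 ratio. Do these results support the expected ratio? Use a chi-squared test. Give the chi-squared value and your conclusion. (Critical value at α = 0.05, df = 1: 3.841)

6.688; not consistent

Expected counts for N = 694 under a 3:1 ratio (total parts = 4):
  tall: 694 × 3/4 = 520.5
  dwarf: 694 × 1/4 = 173.5
χ² = Σ (O − E)² / E
  tall: (491 − 520.5)² / 520.5 = 1.6720
  dwarf: (203 − 173.5)² / 173.5 = 5.0159
χ² = 1.6720 + 5.0159 = 6.6879 ≈ 6.688
Degrees of freedom = 2 − 1 = 1; critical value at α = 0.05 is 3.841.
Since 6.688 > 3.841, we reject the null hypothesis — the data do not fit the 3:1 ratio.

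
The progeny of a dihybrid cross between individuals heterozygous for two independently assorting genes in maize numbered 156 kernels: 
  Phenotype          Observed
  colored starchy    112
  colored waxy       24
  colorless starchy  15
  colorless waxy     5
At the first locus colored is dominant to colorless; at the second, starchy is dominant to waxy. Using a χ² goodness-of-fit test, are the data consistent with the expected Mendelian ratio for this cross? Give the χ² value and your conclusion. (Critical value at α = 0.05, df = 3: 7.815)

16.900; not consistent

A dihybrid F₂ with independent assortment and complete dominance at both loci gives a 9:3:3:1 phenotypic ratio.
Total ratio parts = 16. Expected numbers out of 156:
  colored starchy: 156 × 9/16 = 87.75
  colored waxy: 156 × 3/16 = 29.25
  colorless starchy: 156 × 3/16 = 29.25
  colorless waxy: 156 × 1/16 = 9.75
χ² = Σ (O − E)² / E
  colored starchy: (112 − 87.75)² / 87.75 = 6.7016
  colored waxy: (24 − 29.25)² / 29.25 = 0.9423
  colorless starchy: (15 − 29.25)² / 29.25 = 6.9423
  colorless waxy: (5 − 9.75)² / 9.75 = 2.3141
χ² = 6.7016 + 0.9423 + 6.9423 + 2.3141 = 16.9003 ≈ 16.900
Degrees of freedom = 4 − 1 = 3; critical value at α = 0.05 is 7.815.
Since 16.900 > 7.815, we reject the null hypothesis — the data do not fit the 9:3:3:1 ratio.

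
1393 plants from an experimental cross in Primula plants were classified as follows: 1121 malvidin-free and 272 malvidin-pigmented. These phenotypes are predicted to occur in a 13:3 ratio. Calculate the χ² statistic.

Total ratio parts = 16. Expected numbers out of 1393:
  malvidin-free: 1393 × 13/16 = 1131.8125
  malvidin-pigmented: 1393 × 3/16 = 261.1875
χ² = Σ (O − E)² / E
  malvidin-free: (1121 − 1131.8125)² / 1131.8125 = 0.1033
  malvidin-pigmented: (272 − 261.1875)² / 261.1875 = 0.4476
χ² = 0.1033 + 0.4476 = 0.5509 ≈ 0.551

0.551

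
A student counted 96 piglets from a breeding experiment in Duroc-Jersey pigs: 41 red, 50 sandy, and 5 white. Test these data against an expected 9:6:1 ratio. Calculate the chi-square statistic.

8.741

The 9:6:1 ratio has 16 parts, so with N = 96 the expected counts are:
  red: 96 × 9/16 = 54
  sandy: 96 × 6/16 = 36
  white: 96 × 1/16 = 6
χ² = Σ (O − E)² / E
  red: (41 − 54)² / 54 = 3.1296
  sandy: (50 − 36)² / 36 = 5.4444
  white: (5 − 6)² / 6 = 0.1667
χ² = 3.1296 + 5.4444 + 0.1667 = 8.7407 ≈ 8.741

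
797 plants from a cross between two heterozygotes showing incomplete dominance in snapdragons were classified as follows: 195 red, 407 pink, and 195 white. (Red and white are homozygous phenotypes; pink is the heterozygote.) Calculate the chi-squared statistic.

With incomplete dominance, a heterozygote × heterozygote cross gives a 1:2:1 phenotypic ratio.
Under the 1:2:1 hypothesis (Σ ratio = 4, N = 797):
  red: 797 × 1/4 = 199.25
  pink: 797 × 2/4 = 398.5
  white: 797 × 1/4 = 199.25
χ² = Σ (O − E)² / E
  red: (195 − 199.25)² / 199.25 = 0.0907
  pink: (407 − 398.5)² / 398.5 = 0.1813
  white: (195 − 199.25)² / 199.25 = 0.0907
χ² = 0.0907 + 0.1813 + 0.0907 = 0.3627 ≈ 0.363

0.363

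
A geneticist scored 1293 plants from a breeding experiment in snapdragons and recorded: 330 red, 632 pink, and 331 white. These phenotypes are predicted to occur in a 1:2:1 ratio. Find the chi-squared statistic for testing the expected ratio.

The 1:2:1 ratio has 4 parts, so with N = 1293 the expected counts are:
  red: 1293 × 1/4 = 323.25
  pink: 1293 × 2/4 = 646.5
  white: 1293 × 1/4 = 323.25
χ² = Σ (O − E)² / E
  red: (330 − 323.25)² / 323.25 = 0.1410
  pink: (632 − 646.5)² / 646.5 = 0.3252
  white: (331 − 323.25)² / 323.25 = 0.1858
χ² = 0.1410 + 0.3252 + 0.1858 = 0.652

0.652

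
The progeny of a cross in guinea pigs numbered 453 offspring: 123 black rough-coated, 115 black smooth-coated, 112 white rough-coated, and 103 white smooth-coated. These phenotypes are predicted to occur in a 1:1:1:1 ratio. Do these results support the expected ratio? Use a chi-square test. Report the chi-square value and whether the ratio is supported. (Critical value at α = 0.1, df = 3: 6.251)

Under the 1:1:1:1 hypothesis (Σ ratio = 4, N = 453):
  black rough-coated: 453 × 1/4 = 113.25
  black smooth-coated: 453 × 1/4 = 113.25
  white rough-coated: 453 × 1/4 = 113.25
  white smooth-coated: 453 × 1/4 = 113.25
χ² = Σ (O − E)² / E
  black rough-coated: (123 − 113.25)² / 113.25 = 0.8394
  black smooth-coated: (115 − 113.25)² / 113.25 = 0.0270
  white rough-coated: (112 − 113.25)² / 113.25 = 0.0138
  white smooth-coated: (103 − 113.25)² / 113.25 = 0.9277
χ² = 0.8394 + 0.0270 + 0.0138 + 0.9277 = 1.8079 ≈ 1.808
Degrees of freedom = 4 − 1 = 3; critical value at α = 0.1 is 6.251.
Since 1.808 < 6.251, we fail to reject the null hypothesis — the data are consistent with the 1:1:1:1 ratio.

1.808; consistent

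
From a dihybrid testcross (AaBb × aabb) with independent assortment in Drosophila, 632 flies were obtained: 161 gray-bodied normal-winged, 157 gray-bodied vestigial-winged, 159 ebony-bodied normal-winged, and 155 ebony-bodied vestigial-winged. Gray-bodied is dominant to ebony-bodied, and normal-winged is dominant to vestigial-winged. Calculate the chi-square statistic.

A dihybrid testcross with independent assortment gives a 1:1:1:1 ratio.
The 1:1:1:1 ratio has 4 parts, so with N = 632 the expected counts are:
  gray-bodied normal-winged: 632 × 1/4 = 158
  gray-bodied vestigial-winged: 632 × 1/4 = 158
  ebony-bodied normal-winged: 632 × 1/4 = 158
  ebony-bodied vestigial-winged: 632 × 1/4 = 158
χ² = Σ (O − E)² / E
  gray-bodied normal-winged: (161 − 158)² / 158 = 0.0570
  gray-bodied vestigial-winged: (157 − 158)² / 158 = 0.0063
  ebony-bodied normal-winged: (159 − 158)² / 158 = 0.0063
  ebony-bodied vestigial-winged: (155 − 158)² / 158 = 0.0570
χ² = 0.0570 + 0.0063 + 0.0063 + 0.0570 = 0.1266 ≈ 0.127

0.127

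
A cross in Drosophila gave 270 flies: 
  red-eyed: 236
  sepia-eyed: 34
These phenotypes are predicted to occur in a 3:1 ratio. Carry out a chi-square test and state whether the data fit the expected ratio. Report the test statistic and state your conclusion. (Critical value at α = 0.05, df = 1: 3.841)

22.168; not consistent

Expected counts for N = 270 under a 3:1 ratio (total parts = 4):
  red-eyed: 270 × 3/4 = 202.5
  sepia-eyed: 270 × 1/4 = 67.5
χ² = Σ (O − E)² / E
  red-eyed: (236 − 202.5)² / 202.5 = 5.5420
  sepia-eyed: (34 − 67.5)² / 67.5 = 16.6259
χ² = 5.5420 + 16.6259 = 22.1679 ≈ 22.168
Degrees of freedom = 2 − 1 = 1; critical value at α = 0.05 is 3.841.
Since 22.168 > 3.841, we reject the null hypothesis — the data do not fit the 3:1 ratio.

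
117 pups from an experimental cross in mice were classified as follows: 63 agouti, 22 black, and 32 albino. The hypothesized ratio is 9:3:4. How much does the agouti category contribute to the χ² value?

Total ratio parts = 16. Expected numbers out of 117:
  agouti: 117 × 9/16 = 65.8125
  black: 117 × 3/16 = 21.9375
  albino: 117 × 4/16 = 29.25
Contribution of agouti: (63 − 65.8125)² / 65.8125 = 0.1202

0.120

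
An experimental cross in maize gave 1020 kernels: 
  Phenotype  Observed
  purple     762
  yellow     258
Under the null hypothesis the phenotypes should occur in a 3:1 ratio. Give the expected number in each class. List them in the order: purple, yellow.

Expected counts for N = 1020 under a 3:1 ratio (total parts = 4):
  purple: 1020 × 3/4 = 765
  yellow: 1020 × 1/4 = 255

765, 255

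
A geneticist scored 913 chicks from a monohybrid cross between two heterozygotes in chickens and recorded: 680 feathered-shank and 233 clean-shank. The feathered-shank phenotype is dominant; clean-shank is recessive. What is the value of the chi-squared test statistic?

For a monohybrid cross between heterozygotes with complete dominance, the expected phenotypic ratio is 3:1.
The 3:1 ratio has 4 parts, so with N = 913 the expected counts are:
  feathered-shank: 913 × 3/4 = 684.75
  clean-shank: 913 × 1/4 = 228.25
χ² = Σ (O − E)² / E
  feathered-shank: (680 − 684.75)² / 684.75 = 0.0329
  clean-shank: (233 − 228.25)² / 228.25 = 0.0988
χ² = 0.0329 + 0.0988 = 0.1317 ≈ 0.132

0.132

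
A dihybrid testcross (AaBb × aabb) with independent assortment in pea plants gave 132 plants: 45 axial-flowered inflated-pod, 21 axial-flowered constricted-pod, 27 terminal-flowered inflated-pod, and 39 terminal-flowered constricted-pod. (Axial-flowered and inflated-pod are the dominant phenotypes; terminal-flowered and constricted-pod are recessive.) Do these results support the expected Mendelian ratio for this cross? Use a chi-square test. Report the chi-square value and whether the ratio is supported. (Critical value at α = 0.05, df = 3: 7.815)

A dihybrid testcross with independent assortment gives a 1:1:1:1 ratio.
Expected counts for N = 132 under a 1:1:1:1 ratio (total parts = 4):
  axial-flowered inflated-pod: 132 × 1/4 = 33
  axial-flowered constricted-pod: 132 × 1/4 = 33
  terminal-flowered inflated-pod: 132 × 1/4 = 33
  terminal-flowered constricted-pod: 132 × 1/4 = 33
χ² = Σ (O − E)² / E
  axial-flowered inflated-pod: (45 − 33)² / 33 = 4.3636
  axial-flowered constricted-pod: (21 − 33)² / 33 = 4.3636
  terminal-flowered inflated-pod: (27 − 33)² / 33 = 1.0909
  terminal-flowered constricted-pod: (39 − 33)² / 33 = 1.0909
χ² = 4.3636 + 4.3636 + 1.0909 + 1.0909 = 10.909
Degrees of freedom = 4 − 1 = 3; critical value at α = 0.05 is 7.815.
Since 10.909 > 7.815, we reject the null hypothesis — the data do not fit the 1:1:1:1 ratio.

10.909; not consistent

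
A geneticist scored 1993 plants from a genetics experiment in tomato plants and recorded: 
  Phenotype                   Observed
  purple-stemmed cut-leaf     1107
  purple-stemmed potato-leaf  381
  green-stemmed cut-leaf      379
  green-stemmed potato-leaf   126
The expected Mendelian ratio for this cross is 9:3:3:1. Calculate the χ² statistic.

0.412

Expected counts for N = 1993 under a 9:3:3:1 ratio (total parts = 16):
  purple-stemmed cut-leaf: 1993 × 9/16 = 1121.0625
  purple-stemmed potato-leaf: 1993 × 3/16 = 373.6875
  green-stemmed cut-leaf: 1993 × 3/16 = 373.6875
  green-stemmed potato-leaf: 1993 × 1/16 = 124.5625
χ² = Σ (O − E)² / E
  purple-stemmed cut-leaf: (1107 − 1121.0625)² / 1121.0625 = 0.1764
  purple-stemmed potato-leaf: (381 − 373.6875)² / 373.6875 = 0.1431
  green-stemmed cut-leaf: (379 − 373.6875)² / 373.6875 = 0.0755
  green-stemmed potato-leaf: (126 − 124.5625)² / 124.5625 = 0.0166
χ² = 0.1764 + 0.1431 + 0.0755 + 0.0166 = 0.4116 ≈ 0.412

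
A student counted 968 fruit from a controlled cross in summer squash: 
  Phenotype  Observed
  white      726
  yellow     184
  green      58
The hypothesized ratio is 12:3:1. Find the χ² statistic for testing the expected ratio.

0.138

Expected counts for N = 968 under a 12:3:1 ratio (total parts = 16):
  white: 968 × 12/16 = 726
  yellow: 968 × 3/16 = 181.5
  green: 968 × 1/16 = 60.5
χ² = Σ (O − E)² / E
  white: (726 − 726)² / 726 = 0.0000
  yellow: (184 − 181.5)² / 181.5 = 0.0344
  green: (58 − 60.5)² / 60.5 = 0.1033
χ² = 0.0000 + 0.0344 + 0.1033 = 0.1377 ≈ 0.138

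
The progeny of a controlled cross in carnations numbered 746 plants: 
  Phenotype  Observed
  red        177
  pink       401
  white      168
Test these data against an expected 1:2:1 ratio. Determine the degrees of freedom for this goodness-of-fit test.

A goodness-of-fit test with 3 phenotype classes has df = 3 − 1 = 2.

2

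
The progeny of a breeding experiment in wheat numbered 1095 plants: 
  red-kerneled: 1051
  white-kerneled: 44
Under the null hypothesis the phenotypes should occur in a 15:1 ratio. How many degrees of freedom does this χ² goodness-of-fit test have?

1

A goodness-of-fit test with 2 phenotype classes has df = 2 − 1 = 1.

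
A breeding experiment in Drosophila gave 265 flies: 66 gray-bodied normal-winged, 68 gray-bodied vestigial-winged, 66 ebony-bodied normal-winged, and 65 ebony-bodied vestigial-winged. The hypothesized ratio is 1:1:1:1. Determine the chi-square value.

0.072

The 1:1:1:1 ratio has 4 parts, so with N = 265 the expected counts are:
  gray-bodied normal-winged: 265 × 1/4 = 66.25
  gray-bodied vestigial-winged: 265 × 1/4 = 66.25
  ebony-bodied normal-winged: 265 × 1/4 = 66.25
  ebony-bodied vestigial-winged: 265 × 1/4 = 66.25
χ² = Σ (O − E)² / E
  gray-bodied normal-winged: (66 − 66.25)² / 66.25 = 0.0009
  gray-bodied vestigial-winged: (68 − 66.25)² / 66.25 = 0.0462
  ebony-bodied normal-winged: (66 − 66.25)² / 66.25 = 0.0009
  ebony-bodied vestigial-winged: (65 − 66.25)² / 66.25 = 0.0236
χ² = 0.0009 + 0.0462 + 0.0009 + 0.0236 = 0.0716 ≈ 0.072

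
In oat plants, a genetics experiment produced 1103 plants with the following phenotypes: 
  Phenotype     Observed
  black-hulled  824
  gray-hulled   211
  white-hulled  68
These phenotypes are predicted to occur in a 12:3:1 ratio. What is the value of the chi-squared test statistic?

0.110

Total ratio parts = 16. Expected numbers out of 1103:
  black-hulled: 1103 × 12/16 = 827.25
  gray-hulled: 1103 × 3/16 = 206.8125
  white-hulled: 1103 × 1/16 = 68.9375
χ² = Σ (O − E)² / E
  black-hulled: (824 − 827.25)² / 827.25 = 0.0128
  gray-hulled: (211 − 206.8125)² / 206.8125 = 0.0848
  white-hulled: (68 − 68.9375)² / 68.9375 = 0.0127
χ² = 0.0128 + 0.0848 + 0.0127 = 0.1103 ≈ 0.110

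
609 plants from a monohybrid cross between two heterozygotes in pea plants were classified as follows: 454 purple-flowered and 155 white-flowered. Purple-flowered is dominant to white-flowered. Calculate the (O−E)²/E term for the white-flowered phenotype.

For a monohybrid cross between heterozygotes with complete dominance, the expected phenotypic ratio is 3:1.
The 3:1 ratio has 4 parts, so with N = 609 the expected counts are:
  purple-flowered: 609 × 3/4 = 456.75
  white-flowered: 609 × 1/4 = 152.25
Contribution of white-flowered: (155 − 152.25)² / 152.25 = 0.0497

0.050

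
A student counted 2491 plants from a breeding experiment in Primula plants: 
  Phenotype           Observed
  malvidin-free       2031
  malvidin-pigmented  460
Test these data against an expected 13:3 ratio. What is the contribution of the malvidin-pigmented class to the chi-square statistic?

Total ratio parts = 16. Expected numbers out of 2491:
  malvidin-free: 2491 × 13/16 = 2023.9375
  malvidin-pigmented: 2491 × 3/16 = 467.0625
Contribution of malvidin-pigmented: (460 − 467.0625)² / 467.0625 = 0.1068

0.107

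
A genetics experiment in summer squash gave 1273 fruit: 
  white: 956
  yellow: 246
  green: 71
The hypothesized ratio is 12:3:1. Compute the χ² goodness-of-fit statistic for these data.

1.147

The 12:3:1 ratio has 16 parts, so with N = 1273 the expected counts are:
  white: 1273 × 12/16 = 954.75
  yellow: 1273 × 3/16 = 238.6875
  green: 1273 × 1/16 = 79.5625
χ² = Σ (O − E)² / E
  white: (956 − 954.75)² / 954.75 = 0.0016
  yellow: (246 − 238.6875)² / 238.6875 = 0.2240
  green: (71 − 79.5625)² / 79.5625 = 0.9215
χ² = 0.0016 + 0.2240 + 0.9215 = 1.1471 ≈ 1.147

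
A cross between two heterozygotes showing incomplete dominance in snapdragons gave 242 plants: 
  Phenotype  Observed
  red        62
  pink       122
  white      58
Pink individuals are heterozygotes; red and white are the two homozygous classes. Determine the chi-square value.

0.149

With incomplete dominance, a heterozygote × heterozygote cross gives a 1:2:1 phenotypic ratio.
Expected counts for N = 242 under a 1:2:1 ratio (total parts = 4):
  red: 242 × 1/4 = 60.5
  pink: 242 × 2/4 = 121
  white: 242 × 1/4 = 60.5
χ² = Σ (O − E)² / E
  red: (62 − 60.5)² / 60.5 = 0.0372
  pink: (122 − 121)² / 121 = 0.0083
  white: (58 − 60.5)² / 60.5 = 0.1033
χ² = 0.0372 + 0.0083 + 0.1033 = 0.1488 ≈ 0.149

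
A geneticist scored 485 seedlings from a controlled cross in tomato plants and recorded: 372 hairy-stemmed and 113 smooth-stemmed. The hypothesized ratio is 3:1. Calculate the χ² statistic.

0.748

Under the 3:1 hypothesis (Σ ratio = 4, N = 485):
  hairy-stemmed: 485 × 3/4 = 363.75
  smooth-stemmed: 485 × 1/4 = 121.25
χ² = Σ (O − E)² / E
  hairy-stemmed: (372 − 363.75)² / 363.75 = 0.1871
  smooth-stemmed: (113 − 121.25)² / 121.25 = 0.5613
χ² = 0.1871 + 0.5613 = 0.7484 ≈ 0.748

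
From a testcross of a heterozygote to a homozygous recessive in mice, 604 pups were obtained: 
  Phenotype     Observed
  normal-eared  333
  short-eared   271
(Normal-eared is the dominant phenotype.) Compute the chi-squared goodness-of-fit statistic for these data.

6.364

A testcross of a heterozygote (Aa × aa) gives a 1:1 phenotypic ratio.
Under the 1:1 hypothesis (Σ ratio = 2, N = 604):
  normal-eared: 604 × 1/2 = 302
  short-eared: 604 × 1/2 = 302
χ² = Σ (O − E)² / E
  normal-eared: (333 − 302)² / 302 = 3.1821
  short-eared: (271 − 302)² / 302 = 3.1821
χ² = 3.1821 + 3.1821 = 6.3642 ≈ 6.364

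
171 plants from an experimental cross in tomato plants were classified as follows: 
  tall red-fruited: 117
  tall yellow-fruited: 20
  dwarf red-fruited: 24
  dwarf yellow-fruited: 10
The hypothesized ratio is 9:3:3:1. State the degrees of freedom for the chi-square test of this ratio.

3

A goodness-of-fit test with 4 phenotype classes has df = 4 − 1 = 3.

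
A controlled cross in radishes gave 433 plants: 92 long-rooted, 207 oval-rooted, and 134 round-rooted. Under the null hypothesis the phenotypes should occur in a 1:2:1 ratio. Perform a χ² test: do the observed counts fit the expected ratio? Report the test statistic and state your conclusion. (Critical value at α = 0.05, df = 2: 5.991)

The 1:2:1 ratio has 4 parts, so with N = 433 the expected counts are:
  long-rooted: 433 × 1/4 = 108.25
  oval-rooted: 433 × 2/4 = 216.5
  round-rooted: 433 × 1/4 = 108.25
χ² = Σ (O − E)² / E
  long-rooted: (92 − 108.25)² / 108.25 = 2.4394
  oval-rooted: (207 − 216.5)² / 216.5 = 0.4169
  round-rooted: (134 − 108.25)² / 108.25 = 6.1253
χ² = 2.4394 + 0.4169 + 6.1253 = 8.9816 ≈ 8.982
Degrees of freedom = 3 − 1 = 2; critical value at α = 0.05 is 5.991.
Since 8.982 > 5.991, we reject the null hypothesis — the data do not fit the 1:2:1 ratio.

8.982; not consistent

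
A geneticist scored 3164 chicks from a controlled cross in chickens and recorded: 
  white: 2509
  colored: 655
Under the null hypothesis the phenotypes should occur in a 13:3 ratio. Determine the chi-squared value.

7.911

The 13:3 ratio has 16 parts, so with N = 3164 the expected counts are:
  white: 3164 × 13/16 = 2570.75
  colored: 3164 × 3/16 = 593.25
χ² = Σ (O − E)² / E
  white: (2509 − 2570.75)² / 2570.75 = 1.4832
  colored: (655 − 593.25)² / 593.25 = 6.4274
χ² = 1.4832 + 6.4274 = 7.9106 ≈ 7.911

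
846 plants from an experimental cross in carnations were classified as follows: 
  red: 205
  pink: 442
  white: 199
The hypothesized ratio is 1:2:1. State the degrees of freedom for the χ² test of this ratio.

2

A goodness-of-fit test with 3 phenotype classes has df = 3 − 1 = 2.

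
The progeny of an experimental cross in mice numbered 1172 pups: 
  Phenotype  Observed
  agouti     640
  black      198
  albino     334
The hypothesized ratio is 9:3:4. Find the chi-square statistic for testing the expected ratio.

Under the 9:3:4 hypothesis (Σ ratio = 16, N = 1172):
  agouti: 1172 × 9/16 = 659.25
  black: 1172 × 3/16 = 219.75
  albino: 1172 × 4/16 = 293
χ² = Σ (O − E)² / E
  agouti: (640 − 659.25)² / 659.25 = 0.5621
  black: (198 − 219.75)² / 219.75 = 2.1527
  albino: (334 − 293)² / 293 = 5.7372
χ² = 0.5621 + 2.1527 + 5.7372 = 8.452

8.452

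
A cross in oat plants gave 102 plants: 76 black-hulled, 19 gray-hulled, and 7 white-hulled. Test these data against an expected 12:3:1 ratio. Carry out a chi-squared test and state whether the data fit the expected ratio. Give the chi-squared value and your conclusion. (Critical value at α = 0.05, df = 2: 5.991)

The 12:3:1 ratio has 16 parts, so with N = 102 the expected counts are:
  black-hulled: 102 × 12/16 = 76.5
  gray-hulled: 102 × 3/16 = 19.125
  white-hulled: 102 × 1/16 = 6.375
χ² = Σ (O − E)² / E
  black-hulled: (76 − 76.5)² / 76.5 = 0.0033
  gray-hulled: (19 − 19.125)² / 19.125 = 0.0008
  white-hulled: (7 − 6.375)² / 6.375 = 0.0613
χ² = 0.0033 + 0.0008 + 0.0613 = 0.0654 ≈ 0.065
Degrees of freedom = 3 − 1 = 2; critical value at α = 0.05 is 5.991.
Since 0.065 < 5.991, we fail to reject the null hypothesis — the data are consistent with the 12:3:1 ratio.

0.065; consistent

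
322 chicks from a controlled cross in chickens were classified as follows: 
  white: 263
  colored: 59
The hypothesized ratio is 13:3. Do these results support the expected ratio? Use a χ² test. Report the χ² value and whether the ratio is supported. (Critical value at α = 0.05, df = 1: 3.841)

0.039; consistent

Under the 13:3 hypothesis (Σ ratio = 16, N = 322):
  white: 322 × 13/16 = 261.625
  colored: 322 × 3/16 = 60.375
χ² = Σ (O − E)² / E
  white: (263 − 261.625)² / 261.625 = 0.0072
  colored: (59 − 60.375)² / 60.375 = 0.0313
χ² = 0.0072 + 0.0313 = 0.0385 ≈ 0.039
Degrees of freedom = 2 − 1 = 1; critical value at α = 0.05 is 3.841.
Since 0.039 < 3.841, we fail to reject the null hypothesis — the data are consistent with the 13:3 ratio.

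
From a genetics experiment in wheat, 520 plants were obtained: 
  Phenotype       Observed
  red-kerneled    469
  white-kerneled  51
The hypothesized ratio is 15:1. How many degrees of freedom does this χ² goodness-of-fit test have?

1

A goodness-of-fit test with 2 phenotype classes has df = 2 − 1 = 1.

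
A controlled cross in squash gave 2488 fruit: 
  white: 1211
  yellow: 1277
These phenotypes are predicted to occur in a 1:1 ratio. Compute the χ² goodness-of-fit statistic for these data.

1.751

The 1:1 ratio has 2 parts, so with N = 2488 the expected counts are:
  white: 2488 × 1/2 = 1244
  yellow: 2488 × 1/2 = 1244
χ² = Σ (O − E)² / E
  white: (1211 − 1244)² / 1244 = 0.8754
  yellow: (1277 − 1244)² / 1244 = 0.8754
χ² = 0.8754 + 0.8754 = 1.7508 ≈ 1.751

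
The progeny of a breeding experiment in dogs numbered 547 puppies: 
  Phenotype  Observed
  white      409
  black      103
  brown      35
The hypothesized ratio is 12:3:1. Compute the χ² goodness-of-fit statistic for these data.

0.025

Under the 12:3:1 hypothesis (Σ ratio = 16, N = 547):
  white: 547 × 12/16 = 410.25
  black: 547 × 3/16 = 102.5625
  brown: 547 × 1/16 = 34.1875
χ² = Σ (O − E)² / E
  white: (409 − 410.25)² / 410.25 = 0.0038
  black: (103 − 102.5625)² / 102.5625 = 0.0019
  brown: (35 − 34.1875)² / 34.1875 = 0.0193
χ² = 0.0038 + 0.0019 + 0.0193 = 0.025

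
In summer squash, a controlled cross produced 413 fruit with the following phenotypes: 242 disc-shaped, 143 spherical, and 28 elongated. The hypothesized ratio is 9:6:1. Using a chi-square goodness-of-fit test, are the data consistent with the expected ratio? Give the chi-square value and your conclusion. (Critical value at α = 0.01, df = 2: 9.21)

Total ratio parts = 16. Expected numbers out of 413:
  disc-shaped: 413 × 9/16 = 232.3125
  spherical: 413 × 6/16 = 154.875
  elongated: 413 × 1/16 = 25.8125
χ² = Σ (O − E)² / E
  disc-shaped: (242 − 232.3125)² / 232.3125 = 0.4040
  spherical: (143 − 154.875)² / 154.875 = 0.9105
  elongated: (28 − 25.8125)² / 25.8125 = 0.1854
χ² = 0.4040 + 0.9105 + 0.1854 = 1.4999 ≈ 1.500
Degrees of freedom = 3 − 1 = 2; critical value at α = 0.01 is 9.21.
Since 1.500 < 9.21, we fail to reject the null hypothesis — the data are consistent with the 9:6:1 ratio.

1.500; consistent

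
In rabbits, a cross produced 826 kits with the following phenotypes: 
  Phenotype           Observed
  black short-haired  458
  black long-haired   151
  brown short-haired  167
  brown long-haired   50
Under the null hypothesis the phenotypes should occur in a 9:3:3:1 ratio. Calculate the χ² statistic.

1.192

Total ratio parts = 16. Expected numbers out of 826:
  black short-haired: 826 × 9/16 = 464.625
  black long-haired: 826 × 3/16 = 154.875
  brown short-haired: 826 × 3/16 = 154.875
  brown long-haired: 826 × 1/16 = 51.625
χ² = Σ (O − E)² / E
  black short-haired: (458 − 464.625)² / 464.625 = 0.0945
  black long-haired: (151 − 154.875)² / 154.875 = 0.0970
  brown short-haired: (167 − 154.875)² / 154.875 = 0.9493
  brown long-haired: (50 − 51.625)² / 51.625 = 0.0512
χ² = 0.0945 + 0.0970 + 0.9493 + 0.0512 = 1.192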